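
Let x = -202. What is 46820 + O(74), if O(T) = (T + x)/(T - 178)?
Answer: 608676/13 ≈ 46821.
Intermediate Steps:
O(T) = (-202 + T)/(-178 + T) (O(T) = (T - 202)/(T - 178) = (-202 + T)/(-178 + T))
46820 + O(74) = 46820 + (-202 + 74)/(-178 + 74) = 46820 - 128/(-104) = 46820 - 1/104*(-128) = 46820 + 16/13 = 608676/13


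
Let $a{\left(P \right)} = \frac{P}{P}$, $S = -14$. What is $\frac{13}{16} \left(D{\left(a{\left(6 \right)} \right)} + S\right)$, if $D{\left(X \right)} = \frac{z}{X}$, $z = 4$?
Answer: $- \frac{65}{8} \approx -8.125$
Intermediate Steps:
$a{\left(P \right)} = 1$
$D{\left(X \right)} = \frac{4}{X}$
$\frac{13}{16} \left(D{\left(a{\left(6 \right)} \right)} + S\right) = \frac{13}{16} \left(\frac{4}{1} - 14\right) = 13 \cdot \frac{1}{16} \left(4 \cdot 1 - 14\right) = \frac{13 \left(4 - 14\right)}{16} = \frac{13}{16} \left(-10\right) = - \frac{65}{8}$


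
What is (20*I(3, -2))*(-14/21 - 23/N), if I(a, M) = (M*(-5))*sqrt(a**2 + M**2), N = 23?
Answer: -1000*sqrt(13)/3 ≈ -1201.8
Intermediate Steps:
I(a, M) = -5*M*sqrt(M**2 + a**2) (I(a, M) = (-5*M)*sqrt(M**2 + a**2) = -5*M*sqrt(M**2 + a**2))
(20*I(3, -2))*(-14/21 - 23/N) = (20*(-5*(-2)*sqrt((-2)**2 + 3**2)))*(-14/21 - 23/23) = (20*(-5*(-2)*sqrt(4 + 9)))*(-14*1/21 - 23*1/23) = (20*(-5*(-2)*sqrt(13)))*(-2/3 - 1) = (20*(10*sqrt(13)))*(-5/3) = (200*sqrt(13))*(-5/3) = -1000*sqrt(13)/3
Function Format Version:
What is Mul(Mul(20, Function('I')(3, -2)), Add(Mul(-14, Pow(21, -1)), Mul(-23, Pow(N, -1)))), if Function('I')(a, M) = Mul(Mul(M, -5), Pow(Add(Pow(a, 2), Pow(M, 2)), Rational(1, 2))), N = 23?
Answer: Mul(Rational(-1000, 3), Pow(13, Rational(1, 2))) ≈ -1201.8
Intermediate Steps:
Function('I')(a, M) = Mul(-5, M, Pow(Add(Pow(M, 2), Pow(a, 2)), Rational(1, 2))) (Function('I')(a, M) = Mul(Mul(-5, M), Pow(Add(Pow(M, 2), Pow(a, 2)), Rational(1, 2))) = Mul(-5, M, Pow(Add(Pow(M, 2), Pow(a, 2)), Rational(1, 2))))
Mul(Mul(20, Function('I')(3, -2)), Add(Mul(-14, Pow(21, -1)), Mul(-23, Pow(N, -1)))) = Mul(Mul(20, Mul(-5, -2, Pow(Add(Pow(-2, 2), Pow(3, 2)), Rational(1, 2)))), Add(Mul(-14, Pow(21, -1)), Mul(-23, Pow(23, -1)))) = Mul(Mul(20, Mul(-5, -2, Pow(Add(4, 9), Rational(1, 2)))), Add(Mul(-14, Rational(1, 21)), Mul(-23, Rational(1, 23)))) = Mul(Mul(20, Mul(-5, -2, Pow(13, Rational(1, 2)))), Add(Rational(-2, 3), -1)) = Mul(Mul(20, Mul(10, Pow(13, Rational(1, 2)))), Rational(-5, 3)) = Mul(Mul(200, Pow(13, Rational(1, 2))), Rational(-5, 3)) = Mul(Rational(-1000, 3), Pow(13, Rational(1, 2)))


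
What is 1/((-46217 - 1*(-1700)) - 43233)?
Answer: -1/87750 ≈ -1.1396e-5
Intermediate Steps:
1/((-46217 - 1*(-1700)) - 43233) = 1/((-46217 + 1700) - 43233) = 1/(-44517 - 43233) = 1/(-87750) = -1/87750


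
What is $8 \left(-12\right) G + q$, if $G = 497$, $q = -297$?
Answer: $-48009$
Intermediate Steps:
$8 \left(-12\right) G + q = 8 \left(-12\right) 497 - 297 = \left(-96\right) 497 - 297 = -47712 - 297 = -48009$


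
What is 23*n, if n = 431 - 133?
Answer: 6854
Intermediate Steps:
n = 298
23*n = 23*298 = 6854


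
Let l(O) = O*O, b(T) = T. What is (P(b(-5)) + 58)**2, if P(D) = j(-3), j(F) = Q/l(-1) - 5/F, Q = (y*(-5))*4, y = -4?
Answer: 175561/9 ≈ 19507.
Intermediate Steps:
Q = 80 (Q = -4*(-5)*4 = 20*4 = 80)
l(O) = O**2
j(F) = 80 - 5/F (j(F) = 80/((-1)**2) - 5/F = 80/1 - 5/F = 80*1 - 5/F = 80 - 5/F)
P(D) = 245/3 (P(D) = 80 - 5/(-3) = 80 - 5*(-1/3) = 80 + 5/3 = 245/3)
(P(b(-5)) + 58)**2 = (245/3 + 58)**2 = (419/3)**2 = 175561/9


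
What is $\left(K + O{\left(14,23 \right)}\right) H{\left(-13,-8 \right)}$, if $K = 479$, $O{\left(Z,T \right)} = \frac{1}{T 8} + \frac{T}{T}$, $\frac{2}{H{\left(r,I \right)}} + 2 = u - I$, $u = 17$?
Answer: $\frac{88321}{2116} \approx 41.74$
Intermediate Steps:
$H{\left(r,I \right)} = \frac{2}{15 - I}$ ($H{\left(r,I \right)} = \frac{2}{-2 - \left(-17 + I\right)} = \frac{2}{15 - I}$)
$O{\left(Z,T \right)} = 1 + \frac{1}{8 T}$ ($O{\left(Z,T \right)} = \frac{1}{T} \frac{1}{8} + 1 = \frac{1}{8 T} + 1 = 1 + \frac{1}{8 T}$)
$\left(K + O{\left(14,23 \right)}\right) H{\left(-13,-8 \right)} = \left(479 + \frac{\frac{1}{8} + 23}{23}\right) \left(- \frac{2}{-15 - 8}\right) = \left(479 + \frac{1}{23} \cdot \frac{185}{8}\right) \left(- \frac{2}{-23}\right) = \left(479 + \frac{185}{184}\right) \left(\left(-2\right) \left(- \frac{1}{23}\right)\right) = \frac{88321}{184} \cdot \frac{2}{23} = \frac{88321}{2116}$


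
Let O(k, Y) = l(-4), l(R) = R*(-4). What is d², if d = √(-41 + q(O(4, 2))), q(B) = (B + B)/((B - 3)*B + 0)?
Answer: -531/13 ≈ -40.846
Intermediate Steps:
l(R) = -4*R
O(k, Y) = 16 (O(k, Y) = -4*(-4) = 16)
q(B) = 2/(-3 + B) (q(B) = (2*B)/((-3 + B)*B + 0) = (2*B)/(B*(-3 + B) + 0) = (2*B)/((B*(-3 + B))) = (2*B)*(1/(B*(-3 + B))) = 2/(-3 + B))
d = 3*I*√767/13 (d = √(-41 + 2/(-3 + 16)) = √(-41 + 2/13) = √(-531/13) = 3*I*√767/13 ≈ 6.3911*I)
d² = (3*I*√767/13)² = -531/13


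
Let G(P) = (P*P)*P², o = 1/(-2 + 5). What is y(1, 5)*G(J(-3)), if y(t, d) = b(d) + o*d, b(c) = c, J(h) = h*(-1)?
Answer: 540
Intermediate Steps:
J(h) = -h
o = ⅓ (o = 1/3 = ⅓ ≈ 0.33333)
y(t, d) = 4*d/3 (y(t, d) = d + d/3 = 4*d/3)
G(P) = P⁴ (G(P) = P²*P² = P⁴)
y(1, 5)*G(J(-3)) = ((4/3)*5)*(-1*(-3))⁴ = (20/3)*3⁴ = (20/3)*81 = 540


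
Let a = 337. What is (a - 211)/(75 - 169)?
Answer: -63/47 ≈ -1.3404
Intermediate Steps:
(a - 211)/(75 - 169) = (337 - 211)/(75 - 169) = 126/(-94) = 126*(-1/94) = -63/47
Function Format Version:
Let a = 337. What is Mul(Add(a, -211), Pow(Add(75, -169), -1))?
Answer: Rational(-63, 47) ≈ -1.3404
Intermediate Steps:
Mul(Add(a, -211), Pow(Add(75, -169), -1)) = Mul(Add(337, -211), Pow(Add(75, -169), -1)) = Mul(126, Pow(-94, -1)) = Mul(126, Rational(-1, 94)) = Rational(-63, 47)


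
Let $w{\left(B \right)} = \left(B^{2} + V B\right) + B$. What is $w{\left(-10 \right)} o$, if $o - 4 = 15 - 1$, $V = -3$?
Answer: $2160$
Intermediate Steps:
$w{\left(B \right)} = B^{2} - 2 B$ ($w{\left(B \right)} = \left(B^{2} - 3 B\right) + B = B^{2} - 2 B$)
$o = 18$ ($o = 4 + \left(15 - 1\right) = 4 + 14 = 18$)
$w{\left(-10 \right)} o = - 10 \left(-2 - 10\right) 18 = \left(-10\right) \left(-12\right) 18 = 120 \cdot 18 = 2160$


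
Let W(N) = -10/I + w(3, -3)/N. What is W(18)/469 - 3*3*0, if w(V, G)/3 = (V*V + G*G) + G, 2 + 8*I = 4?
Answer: -75/938 ≈ -0.079957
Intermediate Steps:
I = 1/4 (I = -1/4 + (1/8)*4 = -1/4 + 1/2 = 1/4 ≈ 0.25000)
w(V, G) = 3*G + 3*G**2 + 3*V**2 (w(V, G) = 3*((V*V + G*G) + G) = 3*((V**2 + G**2) + G) = 3*((G**2 + V**2) + G) = 3*(G + G**2 + V**2) = 3*G + 3*G**2 + 3*V**2)
W(N) = -40 + 45/N (W(N) = -10/1/4 + (3*(-3) + 3*(-3)**2 + 3*3**2)/N = -10*4 + (-9 + 3*9 + 3*9)/N = -40 + (-9 + 27 + 27)/N = -40 + 45/N)
W(18)/469 - 3*3*0 = (-40 + 45/18)/469 - 3*3*0 = (-40 + 45*(1/18))*(1/469) - 9*0 = (-40 + 5/2)*(1/469) - 1*0 = -75/2*1/469 + 0 = -75/938 + 0 = -75/938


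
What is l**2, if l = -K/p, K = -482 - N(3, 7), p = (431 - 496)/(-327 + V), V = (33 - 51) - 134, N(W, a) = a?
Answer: 54864161361/4225 ≈ 1.2986e+7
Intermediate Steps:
V = -152 (V = -18 - 134 = -152)
p = 65/479 (p = (431 - 496)/(-327 - 152) = -65/(-479) = -65*(-1/479) = 65/479 ≈ 0.13570)
K = -489 (K = -482 - 1*7 = -482 - 7 = -489)
l = 234231/65 (l = -(-489)/65/479 = -(-489)*479/65 = -1*(-234231/65) = 234231/65 ≈ 3603.6)
l**2 = (234231/65)**2 = 54864161361/4225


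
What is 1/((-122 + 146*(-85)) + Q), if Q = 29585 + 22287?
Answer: 1/39340 ≈ 2.5419e-5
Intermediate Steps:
Q = 51872
1/((-122 + 146*(-85)) + Q) = 1/((-122 + 146*(-85)) + 51872) = 1/((-122 - 12410) + 51872) = 1/(-12532 + 51872) = 1/39340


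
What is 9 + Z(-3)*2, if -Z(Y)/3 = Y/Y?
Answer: 3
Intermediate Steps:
Z(Y) = -3 (Z(Y) = -3*Y/Y = -3*1 = -3)
9 + Z(-3)*2 = 9 - 3*2 = 9 - 6 = 3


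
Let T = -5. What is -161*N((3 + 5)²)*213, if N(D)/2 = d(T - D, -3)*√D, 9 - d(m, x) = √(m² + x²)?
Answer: -4938192 + 1646064*√530 ≈ 3.2957e+7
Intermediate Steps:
d(m, x) = 9 - √(m² + x²)
N(D) = 2*√D*(9 - √(9 + (-5 - D)²)) (N(D) = 2*((9 - √((-5 - D)² + (-3)²))*√D) = 2*((9 - √((-5 - D)² + 9))*√D) = 2*((9 - √(9 + (-5 - D)²))*√D) = 2*(√D*(9 - √(9 + (-5 - D)²))) = 2*√D*(9 - √(9 + (-5 - D)²)))
-161*N((3 + 5)²)*213 = -322*√((3 + 5)²)*(9 - √(9 + (5 + (3 + 5)²)²))*213 = -322*√(8²)*(9 - √(9 + (5 + 8²)²))*213 = -322*√64*(9 - √(9 + (5 + 64)²))*213 = -322*8*(9 - √(9 + 69²))*213 = -322*8*(9 - √(9 + 4761))*213 = -322*8*(9 - √4770)*213 = -322*8*(9 - 3*√530)*213 = -161*(144 - 48*√530)*213 = (-23184 + 7728*√530)*213 = -4938192 + 1646064*√530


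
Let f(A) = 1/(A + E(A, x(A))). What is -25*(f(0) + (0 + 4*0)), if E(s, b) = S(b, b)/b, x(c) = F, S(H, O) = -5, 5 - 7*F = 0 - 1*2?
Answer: 5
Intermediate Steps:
F = 1 (F = 5/7 - (0 - 1*2)/7 = 5/7 - (0 - 2)/7 = 5/7 - ⅐*(-2) = 5/7 + 2/7 = 1)
x(c) = 1
E(s, b) = -5/b
f(A) = 1/(-5 + A) (f(A) = 1/(A - 5/1) = 1/(A - 5*1) = 1/(A - 5) = 1/(-5 + A))
-25*(f(0) + (0 + 4*0)) = -25*(1/(-5 + 0) + (0 + 4*0)) = -25*(1/(-5) + (0 + 0)) = -25*(-⅕ + 0) = -25*(-⅕) = 5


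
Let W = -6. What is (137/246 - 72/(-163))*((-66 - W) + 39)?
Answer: -280301/13366 ≈ -20.971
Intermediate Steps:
(137/246 - 72/(-163))*((-66 - W) + 39) = (137/246 - 72/(-163))*((-66 - 1*(-6)) + 39) = (137*(1/246) - 72*(-1/163))*((-66 + 6) + 39) = (137/246 + 72/163)*(-60 + 39) = (40043/40098)*(-21) = -280301/13366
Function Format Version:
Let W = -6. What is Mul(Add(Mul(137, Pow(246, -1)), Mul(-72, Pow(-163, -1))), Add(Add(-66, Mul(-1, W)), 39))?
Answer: Rational(-280301, 13366) ≈ -20.971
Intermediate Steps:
Mul(Add(Mul(137, Pow(246, -1)), Mul(-72, Pow(-163, -1))), Add(Add(-66, Mul(-1, W)), 39)) = Mul(Add(Mul(137, Pow(246, -1)), Mul(-72, Pow(-163, -1))), Add(Add(-66, Mul(-1, -6)), 39)) = Mul(Add(Mul(137, Rational(1, 246)), Mul(-72, Rational(-1, 163))), Add(Add(-66, 6), 39)) = Mul(Add(Rational(137, 246), Rational(72, 163)), Add(-60, 39)) = Mul(Rational(40043, 40098), -21) = Rational(-280301, 13366)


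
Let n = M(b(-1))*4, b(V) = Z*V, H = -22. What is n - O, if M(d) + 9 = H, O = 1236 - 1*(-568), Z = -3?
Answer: -1928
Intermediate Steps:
b(V) = -3*V
O = 1804 (O = 1236 + 568 = 1804)
M(d) = -31 (M(d) = -9 - 22 = -31)
n = -124 (n = -31*4 = -124)
n - O = -124 - 1*1804 = -124 - 1804 = -1928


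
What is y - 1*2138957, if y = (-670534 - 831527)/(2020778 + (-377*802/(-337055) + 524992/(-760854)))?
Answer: -554233740298176138497641/259113926879629208 ≈ -2.1390e+6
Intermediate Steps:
y = -192601505086641585/259113926879629208 (y = -1502061/(2020778 + (-302354*(-1/337055) + 524992*(-1/760854))) = -1502061/(2020778 + (302354/337055 - 262496/380427)) = -1502061/(2020778 + 26548035878/128224822485) = -1502061/259113926879629208/128224822485 = -1502061*128224822485/259113926879629208 = -192601505086641585/259113926879629208 ≈ -0.74331)
y - 1*2138957 = -192601505086641585/259113926879629208 - 1*2138957 = -192601505086641585/259113926879629208 - 2138957 = -554233740298176138497641/259113926879629208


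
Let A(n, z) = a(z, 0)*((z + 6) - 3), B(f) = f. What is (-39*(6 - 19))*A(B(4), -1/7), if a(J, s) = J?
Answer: -10140/49 ≈ -206.94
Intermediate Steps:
A(n, z) = z*(3 + z) (A(n, z) = z*((z + 6) - 3) = z*((6 + z) - 3) = z*(3 + z))
(-39*(6 - 19))*A(B(4), -1/7) = (-39*(6 - 19))*((-1/7)*(3 - 1/7)) = (-39*(-13))*((-1*⅐)*(3 - 1*⅐)) = 507*(-(3 - ⅐)/7) = 507*(-⅐*20/7) = 507*(-20/49) = -10140/49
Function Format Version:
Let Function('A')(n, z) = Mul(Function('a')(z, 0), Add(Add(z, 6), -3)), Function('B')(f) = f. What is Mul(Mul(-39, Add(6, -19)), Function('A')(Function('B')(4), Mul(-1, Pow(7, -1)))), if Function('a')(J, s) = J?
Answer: Rational(-10140, 49) ≈ -206.94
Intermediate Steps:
Function('A')(n, z) = Mul(z, Add(3, z)) (Function('A')(n, z) = Mul(z, Add(Add(z, 6), -3)) = Mul(z, Add(Add(6, z), -3)) = Mul(z, Add(3, z)))
Mul(Mul(-39, Add(6, -19)), Function('A')(Function('B')(4), Mul(-1, Pow(7, -1)))) = Mul(Mul(-39, Add(6, -19)), Mul(Mul(-1, Pow(7, -1)), Add(3, Mul(-1, Pow(7, -1))))) = Mul(Mul(-39, -13), Mul(Mul(-1, Rational(1, 7)), Add(3, Mul(-1, Rational(1, 7))))) = Mul(507, Mul(Rational(-1, 7), Add(3, Rational(-1, 7)))) = Mul(507, Mul(Rational(-1, 7), Rational(20, 7))) = Mul(507, Rational(-20, 49)) = Rational(-10140, 49)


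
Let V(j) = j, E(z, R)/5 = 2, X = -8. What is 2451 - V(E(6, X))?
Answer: 2441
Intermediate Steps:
E(z, R) = 10 (E(z, R) = 5*2 = 10)
2451 - V(E(6, X)) = 2451 - 1*10 = 2451 - 10 = 2441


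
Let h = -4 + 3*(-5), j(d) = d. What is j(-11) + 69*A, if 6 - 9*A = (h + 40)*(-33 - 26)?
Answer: 9534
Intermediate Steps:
h = -19 (h = -4 - 15 = -19)
A = 415/3 (A = ⅔ - (-19 + 40)*(-33 - 26)/9 = ⅔ - 7*(-59)/3 = ⅔ - ⅑*(-1239) = ⅔ + 413/3 = 415/3 ≈ 138.33)
j(-11) + 69*A = -11 + 69*(415/3) = -11 + 9545 = 9534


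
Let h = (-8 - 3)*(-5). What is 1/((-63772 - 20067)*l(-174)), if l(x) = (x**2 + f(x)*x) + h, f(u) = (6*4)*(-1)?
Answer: -1/2893032373 ≈ -3.4566e-10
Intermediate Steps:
f(u) = -24 (f(u) = 24*(-1) = -24)
h = 55 (h = -11*(-5) = 55)
l(x) = 55 + x**2 - 24*x (l(x) = (x**2 - 24*x) + 55 = 55 + x**2 - 24*x)
1/((-63772 - 20067)*l(-174)) = 1/((-63772 - 20067)*(55 + (-174)**2 - 24*(-174))) = 1/((-83839)*(55 + 30276 + 4176)) = -1/83839/34507 = -1/83839*1/34507 = -1/2893032373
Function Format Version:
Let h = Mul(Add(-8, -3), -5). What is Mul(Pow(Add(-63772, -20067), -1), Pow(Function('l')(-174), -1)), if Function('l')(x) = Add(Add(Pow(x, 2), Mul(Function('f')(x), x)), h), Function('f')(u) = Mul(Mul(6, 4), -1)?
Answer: Rational(-1, 2893032373) ≈ -3.4566e-10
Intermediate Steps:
Function('f')(u) = -24 (Function('f')(u) = Mul(24, -1) = -24)
h = 55 (h = Mul(-11, -5) = 55)
Function('l')(x) = Add(55, Pow(x, 2), Mul(-24, x)) (Function('l')(x) = Add(Add(Pow(x, 2), Mul(-24, x)), 55) = Add(55, Pow(x, 2), Mul(-24, x)))
Mul(Pow(Add(-63772, -20067), -1), Pow(Function('l')(-174), -1)) = Mul(Pow(Add(-63772, -20067), -1), Pow(Add(55, Pow(-174, 2), Mul(-24, -174)), -1)) = Mul(Pow(-83839, -1), Pow(Add(55, 30276, 4176), -1)) = Mul(Rational(-1, 83839), Pow(34507, -1)) = Mul(Rational(-1, 83839), Rational(1, 34507)) = Rational(-1, 2893032373)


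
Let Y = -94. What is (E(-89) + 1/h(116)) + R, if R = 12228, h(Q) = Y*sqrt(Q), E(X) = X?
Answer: 12139 - sqrt(29)/5452 ≈ 12139.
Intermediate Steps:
h(Q) = -94*sqrt(Q)
(E(-89) + 1/h(116)) + R = (-89 + 1/(-188*sqrt(29))) + 12228 = (-89 - sqrt(29)/5452) + 12228 = 12139 - sqrt(29)/5452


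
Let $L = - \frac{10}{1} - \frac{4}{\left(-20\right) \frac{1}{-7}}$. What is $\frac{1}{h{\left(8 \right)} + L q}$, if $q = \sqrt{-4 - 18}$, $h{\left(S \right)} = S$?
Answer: $\frac{100}{36539} + \frac{285 i \sqrt{22}}{73078} \approx 0.0027368 + 0.018292 i$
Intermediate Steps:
$q = i \sqrt{22}$ ($q = \sqrt{-22} = i \sqrt{22} \approx 4.6904 i$)
$L = - \frac{57}{5}$ ($L = \left(-10\right) 1 - \frac{4}{\left(-20\right) \left(- \frac{1}{7}\right)} = -10 - \frac{4}{\frac{20}{7}} = -10 - \frac{7}{5} = - \frac{57}{5} \approx -11.4$)
$\frac{1}{h{\left(8 \right)} + L q} = \frac{1}{8 - \frac{57 i \sqrt{22}}{5}}$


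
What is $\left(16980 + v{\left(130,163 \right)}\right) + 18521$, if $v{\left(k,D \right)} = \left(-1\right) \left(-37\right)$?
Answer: $35538$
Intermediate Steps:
$v{\left(k,D \right)} = 37$
$\left(16980 + v{\left(130,163 \right)}\right) + 18521 = \left(16980 + 37\right) + 18521 = 17017 + 18521 = 35538$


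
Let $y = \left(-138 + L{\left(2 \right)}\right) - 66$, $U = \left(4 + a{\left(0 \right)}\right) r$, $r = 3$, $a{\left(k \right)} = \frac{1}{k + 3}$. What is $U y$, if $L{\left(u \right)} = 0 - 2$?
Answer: $-2678$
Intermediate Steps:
$L{\left(u \right)} = -2$
$a{\left(k \right)} = \frac{1}{3 + k}$
$U = 13$ ($U = \left(4 + \frac{1}{3 + 0}\right) 3 = \left(4 + \frac{1}{3}\right) 3 = \frac{13}{3} \cdot 3 = 13$)
$y = -206$ ($y = \left(-138 - 2\right) - 66 = -140 - 66 = -206$)
$U y = 13 \left(-206\right) = -2678$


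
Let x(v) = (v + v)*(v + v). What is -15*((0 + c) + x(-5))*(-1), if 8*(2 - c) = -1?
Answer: 12255/8 ≈ 1531.9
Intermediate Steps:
c = 17/8 (c = 2 - ⅛*(-1) = 2 + ⅛ = 17/8 ≈ 2.1250)
x(v) = 4*v² (x(v) = (2*v)*(2*v) = 4*v²)
-15*((0 + c) + x(-5))*(-1) = -15*((0 + 17/8) + 4*(-5)²)*(-1) = -15*(17/8 + 4*25)*(-1) = -15*(17/8 + 100)*(-1) = -15*817/8*(-1) = -12255/8*(-1) = 12255/8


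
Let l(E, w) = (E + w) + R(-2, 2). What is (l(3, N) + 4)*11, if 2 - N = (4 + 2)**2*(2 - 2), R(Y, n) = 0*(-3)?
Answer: 99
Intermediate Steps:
R(Y, n) = 0
N = 2 (N = 2 - (4 + 2)**2*(2 - 2) = 2 - 6**2*0 = 2 - 36*0 = 2 - 1*0 = 2 + 0 = 2)
l(E, w) = E + w (l(E, w) = (E + w) + 0 = E + w)
(l(3, N) + 4)*11 = ((3 + 2) + 4)*11 = (5 + 4)*11 = 9*11 = 99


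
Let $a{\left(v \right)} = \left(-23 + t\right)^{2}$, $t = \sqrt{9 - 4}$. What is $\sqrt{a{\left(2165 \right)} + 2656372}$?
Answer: $\sqrt{2656906 - 46 \sqrt{5}} \approx 1630.0$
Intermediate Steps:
$t = \sqrt{5} \approx 2.2361$
$a{\left(v \right)} = \left(-23 + \sqrt{5}\right)^{2}$
$\sqrt{a{\left(2165 \right)} + 2656372} = \sqrt{\left(23 - \sqrt{5}\right)^{2} + 2656372} = \sqrt{2656372 + \left(23 - \sqrt{5}\right)^{2}}$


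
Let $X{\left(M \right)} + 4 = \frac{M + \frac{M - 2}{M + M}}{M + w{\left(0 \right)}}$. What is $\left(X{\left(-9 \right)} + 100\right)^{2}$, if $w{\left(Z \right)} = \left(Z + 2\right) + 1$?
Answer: $\frac{110649361}{11664} \approx 9486.4$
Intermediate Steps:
$w{\left(Z \right)} = 3 + Z$ ($w{\left(Z \right)} = \left(2 + Z\right) + 1 = 3 + Z$)
$X{\left(M \right)} = -4 + \frac{M + \frac{-2 + M}{2 M}}{3 + M}$ ($X{\left(M \right)} = -4 + \frac{M + \frac{M - 2}{M + M}}{M + \left(3 + 0\right)} = -4 + \frac{M + \frac{-2 + M}{2 M}}{M + 3} = -4 + \frac{M + \left(-2 + M\right) \frac{1}{2 M}}{3 + M} = -4 + \frac{M + \frac{-2 + M}{2 M}}{3 + M}$)
$\left(X{\left(-9 \right)} + 100\right)^{2} = \left(\frac{-2 - -207 - 6 \left(-9\right)^{2}}{2 \left(-9\right) \left(3 - 9\right)} + 100\right)^{2} = \left(\frac{1}{2} \left(- \frac{1}{9}\right) \frac{1}{-6} \left(-2 + 207 - 486\right) + 100\right)^{2} = \left(\frac{1}{2} \left(- \frac{1}{9}\right) \left(- \frac{1}{6}\right) \left(-2 + 207 - 486\right) + 100\right)^{2} = \left(\frac{1}{2} \left(- \frac{1}{9}\right) \left(- \frac{1}{6}\right) \left(-281\right) + 100\right)^{2} = \left(- \frac{281}{108} + 100\right)^{2} = \left(\frac{10519}{108}\right)^{2} = \frac{110649361}{11664}$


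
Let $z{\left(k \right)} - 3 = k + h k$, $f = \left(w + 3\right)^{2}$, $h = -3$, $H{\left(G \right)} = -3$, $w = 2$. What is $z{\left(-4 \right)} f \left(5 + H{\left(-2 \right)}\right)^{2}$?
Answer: $1100$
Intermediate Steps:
$f = 25$ ($f = \left(2 + 3\right)^{2} = 5^{2} = 25$)
$z{\left(k \right)} = 3 - 2 k$ ($z{\left(k \right)} = 3 + \left(k - 3 k\right) = 3 - 2 k$)
$z{\left(-4 \right)} f \left(5 + H{\left(-2 \right)}\right)^{2} = \left(3 - -8\right) 25 \left(5 - 3\right)^{2} = \left(3 + 8\right) 25 \cdot 2^{2} = 11 \cdot 25 \cdot 4 = 275 \cdot 4 = 1100$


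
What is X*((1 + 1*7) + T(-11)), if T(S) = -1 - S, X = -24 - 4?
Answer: -504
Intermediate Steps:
X = -28
X*((1 + 1*7) + T(-11)) = -28*((1 + 1*7) + (-1 - 1*(-11))) = -28*((1 + 7) + (-1 + 11)) = -28*(8 + 10) = -28*18 = -504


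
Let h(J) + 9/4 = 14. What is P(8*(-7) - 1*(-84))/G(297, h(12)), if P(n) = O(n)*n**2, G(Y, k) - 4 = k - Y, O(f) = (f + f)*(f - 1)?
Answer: -526848/125 ≈ -4214.8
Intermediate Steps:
h(J) = 47/4 (h(J) = -9/4 + 14 = 47/4)
O(f) = 2*f*(-1 + f) (O(f) = (2*f)*(-1 + f) = 2*f*(-1 + f))
G(Y, k) = 4 + k - Y (G(Y, k) = 4 + (k - Y) = 4 + k - Y)
P(n) = 2*n**3*(-1 + n) (P(n) = (2*n*(-1 + n))*n**2 = 2*n**3*(-1 + n))
P(8*(-7) - 1*(-84))/G(297, h(12)) = (2*(8*(-7) - 1*(-84))**3*(-1 + (8*(-7) - 1*(-84))))/(4 + 47/4 - 1*297) = (2*(-56 + 84)**3*(-1 + (-56 + 84)))/(4 + 47/4 - 297) = (2*28**3*(-1 + 28))/(-1125/4) = (2*21952*27)*(-4/1125) = 1185408*(-4/1125) = -526848/125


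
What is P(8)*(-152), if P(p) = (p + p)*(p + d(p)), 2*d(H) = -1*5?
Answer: -13376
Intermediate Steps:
d(H) = -5/2 (d(H) = (-1*5)/2 = (½)*(-5) = -5/2)
P(p) = 2*p*(-5/2 + p) (P(p) = (p + p)*(p - 5/2) = (2*p)*(-5/2 + p) = 2*p*(-5/2 + p))
P(8)*(-152) = (8*(-5 + 2*8))*(-152) = (8*(-5 + 16))*(-152) = (8*11)*(-152) = 88*(-152) = -13376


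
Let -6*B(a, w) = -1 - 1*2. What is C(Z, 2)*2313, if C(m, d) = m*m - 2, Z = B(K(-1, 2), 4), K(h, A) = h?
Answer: -16191/4 ≈ -4047.8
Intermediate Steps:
B(a, w) = ½ (B(a, w) = -(-1 - 1*2)/6 = -(-1 - 2)/6 = -⅙*(-3) = ½)
Z = ½ ≈ 0.50000
C(m, d) = -2 + m² (C(m, d) = m² - 2 = -2 + m²)
C(Z, 2)*2313 = (-2 + (½)²)*2313 = (-2 + ¼)*2313 = -7/4*2313 = -16191/4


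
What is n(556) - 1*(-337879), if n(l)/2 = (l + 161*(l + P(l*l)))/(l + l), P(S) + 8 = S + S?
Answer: 71872825/139 ≈ 5.1707e+5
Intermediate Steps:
P(S) = -8 + 2*S (P(S) = -8 + (S + S) = -8 + 2*S)
n(l) = (-1288 + 162*l + 322*l**2)/l (n(l) = 2*((l + 161*(l + (-8 + 2*(l*l))))/(l + l)) = 2*((l + 161*(l + (-8 + 2*l**2)))/((2*l))) = 2*((l + 161*(-8 + l + 2*l**2))*(1/(2*l))) = 2*((l + (-1288 + 161*l + 322*l**2))*(1/(2*l))) = 2*((-1288 + 162*l + 322*l**2)*(1/(2*l))) = 2*((-1288 + 162*l + 322*l**2)/(2*l)) = (-1288 + 162*l + 322*l**2)/l)
n(556) - 1*(-337879) = (162 - 1288/556 + 322*556) - 1*(-337879) = (162 - 1288*1/556 + 179032) + 337879 = (162 - 322/139 + 179032) + 337879 = 24907644/139 + 337879 = 71872825/139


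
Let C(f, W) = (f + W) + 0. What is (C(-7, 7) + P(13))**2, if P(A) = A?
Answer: 169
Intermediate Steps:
C(f, W) = W + f (C(f, W) = (W + f) + 0 = W + f)
(C(-7, 7) + P(13))**2 = ((7 - 7) + 13)**2 = (0 + 13)**2 = 13**2 = 169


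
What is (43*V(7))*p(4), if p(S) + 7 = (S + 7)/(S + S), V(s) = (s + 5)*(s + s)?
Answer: -40635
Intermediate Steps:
V(s) = 2*s*(5 + s) (V(s) = (5 + s)*(2*s) = 2*s*(5 + s))
p(S) = -7 + (7 + S)/(2*S) (p(S) = -7 + (S + 7)/(S + S) = -7 + (7 + S)/((2*S)) = -7 + (7 + S)*(1/(2*S)) = -7 + (7 + S)/(2*S))
(43*V(7))*p(4) = (43*(2*7*(5 + 7)))*((1/2)*(7 - 13*4)/4) = (43*(2*7*12))*((1/2)*(1/4)*(7 - 52)) = (43*168)*((1/2)*(1/4)*(-45)) = 7224*(-45/8) = -40635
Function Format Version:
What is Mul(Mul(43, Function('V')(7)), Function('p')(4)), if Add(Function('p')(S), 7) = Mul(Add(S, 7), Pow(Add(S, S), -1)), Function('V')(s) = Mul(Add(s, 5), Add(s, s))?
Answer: -40635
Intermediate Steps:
Function('V')(s) = Mul(2, s, Add(5, s)) (Function('V')(s) = Mul(Add(5, s), Mul(2, s)) = Mul(2, s, Add(5, s)))
Function('p')(S) = Add(-7, Mul(Rational(1, 2), Pow(S, -1), Add(7, S))) (Function('p')(S) = Add(-7, Mul(Add(S, 7), Pow(Add(S, S), -1))) = Add(-7, Mul(Add(7, S), Pow(Mul(2, S), -1))) = Add(-7, Mul(Add(7, S), Mul(Rational(1, 2), Pow(S, -1)))) = Add(-7, Mul(Rational(1, 2), Pow(S, -1), Add(7, S))))
Mul(Mul(43, Function('V')(7)), Function('p')(4)) = Mul(Mul(43, Mul(2, 7, Add(5, 7))), Mul(Rational(1, 2), Pow(4, -1), Add(7, Mul(-13, 4)))) = Mul(Mul(43, Mul(2, 7, 12)), Mul(Rational(1, 2), Rational(1, 4), Add(7, -52))) = Mul(Mul(43, 168), Mul(Rational(1, 2), Rational(1, 4), -45)) = Mul(7224, Rational(-45, 8)) = -40635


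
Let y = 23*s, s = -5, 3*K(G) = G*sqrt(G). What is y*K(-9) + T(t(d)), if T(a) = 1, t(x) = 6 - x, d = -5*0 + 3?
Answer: 1 + 1035*I ≈ 1.0 + 1035.0*I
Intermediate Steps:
K(G) = G**(3/2)/3 (K(G) = (G*sqrt(G))/3 = G**(3/2)/3)
d = 3 (d = 0 + 3 = 3)
y = -115 (y = 23*(-5) = -115)
y*K(-9) + T(t(d)) = -115*(-9)**(3/2)/3 + 1 = -115*(-27*I)/3 + 1 = -(-1035)*I + 1 = 1035*I + 1 = 1 + 1035*I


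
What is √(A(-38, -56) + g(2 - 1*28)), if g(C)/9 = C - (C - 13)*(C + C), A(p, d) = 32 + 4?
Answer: 15*I*√82 ≈ 135.83*I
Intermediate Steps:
A(p, d) = 36
g(C) = 9*C - 18*C*(-13 + C) (g(C) = 9*(C - (C - 13)*(C + C)) = 9*(C - (-13 + C)*2*C) = 9*(C - 2*C*(-13 + C)) = 9*C - 18*C*(-13 + C))
√(A(-38, -56) + g(2 - 1*28)) = √(36 + 9*(2 - 1*28)*(27 - 2*(2 - 1*28))) = √(36 + 9*(2 - 28)*(27 - 2*(2 - 28))) = √(36 + 9*(-26)*(27 - 2*(-26))) = √(36 + 9*(-26)*(27 + 52)) = √(36 + 9*(-26)*79) = √(36 - 18486) = √(-18450) = 15*I*√82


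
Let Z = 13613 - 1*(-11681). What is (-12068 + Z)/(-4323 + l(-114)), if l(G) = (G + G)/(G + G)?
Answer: -6613/2161 ≈ -3.0602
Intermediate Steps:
l(G) = 1 (l(G) = (2*G)/((2*G)) = (2*G)*(1/(2*G)) = 1)
Z = 25294 (Z = 13613 + 11681 = 25294)
(-12068 + Z)/(-4323 + l(-114)) = (-12068 + 25294)/(-4323 + 1) = 13226/(-4322) = 13226*(-1/4322) = -6613/2161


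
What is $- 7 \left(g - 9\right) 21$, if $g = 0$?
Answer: $1323$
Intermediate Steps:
$- 7 \left(g - 9\right) 21 = - 7 \left(0 - 9\right) 21 = \left(-7\right) \left(-9\right) 21 = 63 \cdot 21 = 1323$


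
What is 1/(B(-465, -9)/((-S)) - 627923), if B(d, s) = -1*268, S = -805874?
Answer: -402937/253013409985 ≈ -1.5926e-6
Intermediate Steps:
B(d, s) = -268
1/(B(-465, -9)/((-S)) - 627923) = 1/(-268/((-1*(-805874))) - 627923) = 1/(-268/805874 - 627923) = 1/(-268*1/805874 - 627923) = 1/(-134/402937 - 627923) = 1/(-253013409985/402937) = -402937/253013409985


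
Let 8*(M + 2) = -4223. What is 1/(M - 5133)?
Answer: -8/45303 ≈ -0.00017659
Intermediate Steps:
M = -4239/8 (M = -2 + (⅛)*(-4223) = -2 - 4223/8 = -4239/8 ≈ -529.88)
1/(M - 5133) = 1/(-4239/8 - 5133) = 1/(-45303/8) = -8/45303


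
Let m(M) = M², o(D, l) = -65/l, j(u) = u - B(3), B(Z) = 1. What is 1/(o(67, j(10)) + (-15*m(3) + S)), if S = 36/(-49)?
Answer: -441/63044 ≈ -0.0069951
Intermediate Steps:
S = -36/49 (S = 36*(-1/49) = -36/49 ≈ -0.73469)
j(u) = -1 + u (j(u) = u - 1*1 = u - 1 = -1 + u)
1/(o(67, j(10)) + (-15*m(3) + S)) = 1/(-65/(-1 + 10) + (-15*3² - 36/49)) = 1/(-65/9 + (-15*9 - 36/49)) = 1/(-65*⅑ + (-135 - 36/49)) = 1/(-65/9 - 6651/49) = 1/(-63044/441) = -441/63044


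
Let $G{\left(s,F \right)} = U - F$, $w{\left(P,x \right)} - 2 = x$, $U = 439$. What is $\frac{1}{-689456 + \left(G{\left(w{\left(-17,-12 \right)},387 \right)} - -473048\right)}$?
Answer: $- \frac{1}{216356} \approx -4.622 \cdot 10^{-6}$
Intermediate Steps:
$w{\left(P,x \right)} = 2 + x$
$G{\left(s,F \right)} = 439 - F$
$\frac{1}{-689456 + \left(G{\left(w{\left(-17,-12 \right)},387 \right)} - -473048\right)} = \frac{1}{-689456 + \left(\left(439 - 387\right) - -473048\right)} = \frac{1}{-689456 + \left(\left(439 - 387\right) + 473048\right)} = \frac{1}{-689456 + \left(52 + 473048\right)} = \frac{1}{-689456 + 473100} = \frac{1}{-216356} = - \frac{1}{216356}$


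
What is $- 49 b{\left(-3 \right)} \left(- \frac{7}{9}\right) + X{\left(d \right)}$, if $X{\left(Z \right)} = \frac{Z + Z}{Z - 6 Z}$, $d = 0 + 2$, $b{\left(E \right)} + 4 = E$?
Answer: $- \frac{12023}{45} \approx -267.18$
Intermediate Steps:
$b{\left(E \right)} = -4 + E$
$d = 2$
$X{\left(Z \right)} = - \frac{2}{5}$ ($X{\left(Z \right)} = \frac{2 Z}{\left(-5\right) Z} = 2 Z \left(- \frac{1}{5 Z}\right) = - \frac{2}{5}$)
$- 49 b{\left(-3 \right)} \left(- \frac{7}{9}\right) + X{\left(d \right)} = - 49 \left(-4 - 3\right) \left(- \frac{7}{9}\right) - \frac{2}{5} = - 49 \left(- 7 \left(\left(-7\right) \frac{1}{9}\right)\right) - \frac{2}{5} = - 49 \left(\left(-7\right) \left(- \frac{7}{9}\right)\right) - \frac{2}{5} = \left(-49\right) \frac{49}{9} - \frac{2}{5} = - \frac{2401}{9} - \frac{2}{5} = - \frac{12023}{45}$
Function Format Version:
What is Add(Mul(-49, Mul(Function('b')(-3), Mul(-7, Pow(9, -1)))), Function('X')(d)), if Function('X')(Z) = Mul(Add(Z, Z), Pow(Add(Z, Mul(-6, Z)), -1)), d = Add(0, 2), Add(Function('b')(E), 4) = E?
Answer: Rational(-12023, 45) ≈ -267.18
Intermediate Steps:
Function('b')(E) = Add(-4, E)
d = 2
Function('X')(Z) = Rational(-2, 5) (Function('X')(Z) = Mul(Mul(2, Z), Pow(Mul(-5, Z), -1)) = Mul(Mul(2, Z), Mul(Rational(-1, 5), Pow(Z, -1))) = Rational(-2, 5))
Add(Mul(-49, Mul(Function('b')(-3), Mul(-7, Pow(9, -1)))), Function('X')(d)) = Add(Mul(-49, Mul(Add(-4, -3), Mul(-7, Pow(9, -1)))), Rational(-2, 5)) = Add(Mul(-49, Mul(-7, Mul(-7, Rational(1, 9)))), Rational(-2, 5)) = Add(Mul(-49, Mul(-7, Rational(-7, 9))), Rational(-2, 5)) = Add(Mul(-49, Rational(49, 9)), Rational(-2, 5)) = Add(Rational(-2401, 9), Rational(-2, 5)) = Rational(-12023, 45)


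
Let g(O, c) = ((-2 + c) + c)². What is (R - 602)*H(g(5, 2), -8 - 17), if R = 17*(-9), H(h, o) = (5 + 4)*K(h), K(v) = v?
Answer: -27180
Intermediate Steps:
g(O, c) = (-2 + 2*c)²
H(h, o) = 9*h (H(h, o) = (5 + 4)*h = 9*h)
R = -153
(R - 602)*H(g(5, 2), -8 - 17) = (-153 - 602)*(9*(4*(-1 + 2)²)) = -6795*4*1² = -6795*4*1 = -6795*4 = -755*36 = -27180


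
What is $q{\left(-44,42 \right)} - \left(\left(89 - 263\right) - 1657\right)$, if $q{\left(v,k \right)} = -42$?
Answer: $1789$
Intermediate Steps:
$q{\left(-44,42 \right)} - \left(\left(89 - 263\right) - 1657\right) = -42 - \left(\left(89 - 263\right) - 1657\right) = -42 - \left(-174 - 1657\right) = -42 - -1831 = -42 + 1831 = 1789$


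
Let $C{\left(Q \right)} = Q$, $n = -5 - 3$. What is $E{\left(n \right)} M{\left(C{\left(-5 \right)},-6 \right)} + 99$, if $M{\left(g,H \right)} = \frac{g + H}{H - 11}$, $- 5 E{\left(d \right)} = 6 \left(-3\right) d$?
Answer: $\frac{6831}{85} \approx 80.365$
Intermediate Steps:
$n = -8$ ($n = -5 - 3 = -8$)
$E{\left(d \right)} = \frac{18 d}{5}$ ($E{\left(d \right)} = - \frac{6 \left(-3\right) d}{5} = - \frac{\left(-18\right) d}{5} = \frac{18 d}{5}$)
$M{\left(g,H \right)} = \frac{H + g}{-11 + H}$
$E{\left(n \right)} M{\left(C{\left(-5 \right)},-6 \right)} + 99 = \frac{18}{5} \left(-8\right) \frac{-6 - 5}{-11 - 6} + 99 = - \frac{144 \frac{1}{-17} \left(-11\right)}{5} + 99 = - \frac{144 \left(\left(- \frac{1}{17}\right) \left(-11\right)\right)}{5} + 99 = \left(- \frac{144}{5}\right) \frac{11}{17} + 99 = - \frac{1584}{85} + 99 = \frac{6831}{85}$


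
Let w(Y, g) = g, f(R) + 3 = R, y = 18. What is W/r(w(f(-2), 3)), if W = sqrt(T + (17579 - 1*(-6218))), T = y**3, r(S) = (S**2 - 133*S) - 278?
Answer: -sqrt(29629)/668 ≈ -0.25768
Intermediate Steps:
f(R) = -3 + R
r(S) = -278 + S**2 - 133*S
T = 5832 (T = 18**3 = 5832)
W = sqrt(29629) (W = sqrt(5832 + (17579 - 1*(-6218))) = sqrt(5832 + (17579 + 6218)) = sqrt(5832 + 23797) = sqrt(29629) ≈ 172.13)
W/r(w(f(-2), 3)) = sqrt(29629)/(-278 + 3**2 - 133*3) = sqrt(29629)/(-278 + 9 - 399) = sqrt(29629)/(-668) = sqrt(29629)*(-1/668) = -sqrt(29629)/668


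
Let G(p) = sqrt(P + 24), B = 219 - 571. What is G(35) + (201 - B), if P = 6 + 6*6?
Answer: 553 + sqrt(66) ≈ 561.12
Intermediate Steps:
B = -352
P = 42 (P = 6 + 36 = 42)
G(p) = sqrt(66) (G(p) = sqrt(42 + 24) = sqrt(66))
G(35) + (201 - B) = sqrt(66) + (201 - 1*(-352)) = sqrt(66) + (201 + 352) = sqrt(66) + 553 = 553 + sqrt(66)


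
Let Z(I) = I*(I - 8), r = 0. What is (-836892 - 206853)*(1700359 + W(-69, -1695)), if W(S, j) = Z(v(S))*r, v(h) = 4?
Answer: -1774741204455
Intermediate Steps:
Z(I) = I*(-8 + I)
W(S, j) = 0 (W(S, j) = (4*(-8 + 4))*0 = (4*(-4))*0 = -16*0 = 0)
(-836892 - 206853)*(1700359 + W(-69, -1695)) = (-836892 - 206853)*(1700359 + 0) = -1043745*1700359 = -1774741204455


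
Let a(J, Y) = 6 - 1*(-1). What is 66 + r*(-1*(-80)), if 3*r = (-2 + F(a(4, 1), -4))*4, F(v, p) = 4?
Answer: 838/3 ≈ 279.33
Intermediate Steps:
a(J, Y) = 7 (a(J, Y) = 6 + 1 = 7)
r = 8/3 (r = ((-2 + 4)*4)/3 = (2*4)/3 = (⅓)*8 = 8/3 ≈ 2.6667)
66 + r*(-1*(-80)) = 66 + 8*(-1*(-80))/3 = 66 + (8/3)*80 = 66 + 640/3 = 838/3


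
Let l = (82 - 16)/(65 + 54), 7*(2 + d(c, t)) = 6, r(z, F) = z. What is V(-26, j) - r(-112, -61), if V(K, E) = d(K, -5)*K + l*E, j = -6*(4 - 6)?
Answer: 17656/119 ≈ 148.37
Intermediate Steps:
d(c, t) = -8/7 (d(c, t) = -2 + (1/7)*6 = -2 + 6/7 = -8/7)
l = 66/119 ≈ 0.55462
j = 12 (j = -6*(-2) = 12)
V(K, E) = -8*K/7 + 66*E/119
V(-26, j) - r(-112, -61) = (-8/7*(-26) + (66/119)*12) - 1*(-112) = (208/7 + 792/119) + 112 = 4328/119 + 112 = 17656/119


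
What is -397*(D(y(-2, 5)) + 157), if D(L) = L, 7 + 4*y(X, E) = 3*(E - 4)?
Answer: -61932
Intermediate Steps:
y(X, E) = -19/4 + 3*E/4 (y(X, E) = -7/4 + (3*(E - 4))/4 = -7/4 + (3*(-4 + E))/4 = -7/4 + (-12 + 3*E)/4 = -7/4 + (-3 + 3*E/4) = -19/4 + 3*E/4)
-397*(D(y(-2, 5)) + 157) = -397*((-19/4 + (¾)*5) + 157) = -397*((-19/4 + 15/4) + 157) = -397*(-1 + 157) = -397*156 = -61932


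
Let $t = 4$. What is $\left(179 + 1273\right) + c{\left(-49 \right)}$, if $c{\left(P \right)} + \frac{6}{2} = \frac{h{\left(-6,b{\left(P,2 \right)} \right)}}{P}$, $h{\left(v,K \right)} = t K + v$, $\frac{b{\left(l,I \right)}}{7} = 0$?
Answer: $\frac{71007}{49} \approx 1449.1$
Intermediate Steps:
$b{\left(l,I \right)} = 0$ ($b{\left(l,I \right)} = 7 \cdot 0 = 0$)
$h{\left(v,K \right)} = v + 4 K$ ($h{\left(v,K \right)} = 4 K + v = v + 4 K$)
$c{\left(P \right)} = -3 - \frac{6}{P}$ ($c{\left(P \right)} = -3 + \frac{-6 + 4 \cdot 0}{P} = -3 + \frac{-6 + 0}{P} = -3 - \frac{6}{P}$)
$\left(179 + 1273\right) + c{\left(-49 \right)} = \left(179 + 1273\right) - \left(3 + \frac{6}{-49}\right) = 1452 - \frac{141}{49} = \frac{71007}{49}$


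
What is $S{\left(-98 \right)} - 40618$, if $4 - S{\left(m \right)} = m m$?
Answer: $-50218$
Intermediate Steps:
$S{\left(m \right)} = 4 - m^{2}$ ($S{\left(m \right)} = 4 - m m = 4 - m^{2}$)
$S{\left(-98 \right)} - 40618 = \left(4 - \left(-98\right)^{2}\right) - 40618 = \left(4 - 9604\right) - 40618 = -9600 - 40618 = -50218$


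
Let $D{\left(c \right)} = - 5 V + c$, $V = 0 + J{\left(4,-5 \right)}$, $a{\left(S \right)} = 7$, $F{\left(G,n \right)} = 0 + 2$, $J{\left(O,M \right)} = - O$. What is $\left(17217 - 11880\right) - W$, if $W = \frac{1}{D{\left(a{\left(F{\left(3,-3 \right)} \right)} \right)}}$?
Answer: $\frac{144098}{27} \approx 5337.0$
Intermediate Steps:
$F{\left(G,n \right)} = 2$
$V = -4$ ($V = 0 - 4 = -4$)
$D{\left(c \right)} = 20 + c$ ($D{\left(c \right)} = \left(-5\right) \left(-4\right) + c = 20 + c$)
$W = \frac{1}{27}$ ($W = \frac{1}{20 + 7} = \frac{1}{27} \approx 0.037037$)
$\left(17217 - 11880\right) - W = \left(17217 - 11880\right) - \frac{1}{27} = 5337 - \frac{1}{27} = \frac{144098}{27}$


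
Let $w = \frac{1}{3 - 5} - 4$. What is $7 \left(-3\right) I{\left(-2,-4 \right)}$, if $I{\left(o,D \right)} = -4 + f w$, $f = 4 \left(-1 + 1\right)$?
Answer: $84$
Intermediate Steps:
$f = 0$ ($f = 4 \cdot 0 = 0$)
$w = - \frac{9}{2}$ ($w = \frac{1}{-2} - 4 = - \frac{1}{2} - 4 = - \frac{9}{2} \approx -4.5$)
$I{\left(o,D \right)} = -4$ ($I{\left(o,D \right)} = -4 + 0 \left(- \frac{9}{2}\right) = -4 + 0 = -4$)
$7 \left(-3\right) I{\left(-2,-4 \right)} = 7 \left(-3\right) \left(-4\right) = \left(-21\right) \left(-4\right) = 84$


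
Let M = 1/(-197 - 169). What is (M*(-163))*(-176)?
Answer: -14344/183 ≈ -78.383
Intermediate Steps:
M = -1/366 (M = 1/(-366) = -1/366 ≈ -0.0027322)
(M*(-163))*(-176) = -1/366*(-163)*(-176) = (163/366)*(-176) = -14344/183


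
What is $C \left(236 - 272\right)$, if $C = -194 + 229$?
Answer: $-1260$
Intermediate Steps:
$C = 35$
$C \left(236 - 272\right) = 35 \left(236 - 272\right) = 35 \left(-36\right) = -1260$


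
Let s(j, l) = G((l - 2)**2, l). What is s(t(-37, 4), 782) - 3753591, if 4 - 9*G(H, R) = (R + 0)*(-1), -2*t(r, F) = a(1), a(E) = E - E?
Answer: -11260511/3 ≈ -3.7535e+6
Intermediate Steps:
a(E) = 0
t(r, F) = 0 (t(r, F) = -1/2*0 = 0)
G(H, R) = 4/9 + R/9 (G(H, R) = 4/9 - (R + 0)*(-1)/9 = 4/9 - R*(-1)/9 = 4/9 - (-1)*R/9 = 4/9 + R/9)
s(j, l) = 4/9 + l/9
s(t(-37, 4), 782) - 3753591 = (4/9 + (1/9)*782) - 3753591 = (4/9 + 782/9) - 3753591 = 262/3 - 3753591 = -11260511/3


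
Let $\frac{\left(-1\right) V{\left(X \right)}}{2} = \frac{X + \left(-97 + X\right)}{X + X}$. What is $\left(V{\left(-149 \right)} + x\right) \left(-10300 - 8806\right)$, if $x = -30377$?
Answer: $\frac{86484608208}{149} \approx 5.8043 \cdot 10^{8}$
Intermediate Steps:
$V{\left(X \right)} = - \frac{-97 + 2 X}{X}$ ($V{\left(X \right)} = - 2 \frac{X + \left(-97 + X\right)}{X + X} = - 2 \frac{-97 + 2 X}{2 X} = - \frac{-97 + 2 X}{X}$)
$\left(V{\left(-149 \right)} + x\right) \left(-10300 - 8806\right) = \left(\left(-2 + \frac{97}{-149}\right) - 30377\right) \left(-10300 - 8806\right) = \left(\left(-2 + 97 \left(- \frac{1}{149}\right)\right) - 30377\right) \left(-19106\right) = \left(\left(-2 - \frac{97}{149}\right) - 30377\right) \left(-19106\right) = \left(- \frac{395}{149} - 30377\right) \left(-19106\right) = \left(- \frac{4526568}{149}\right) \left(-19106\right) = \frac{86484608208}{149}$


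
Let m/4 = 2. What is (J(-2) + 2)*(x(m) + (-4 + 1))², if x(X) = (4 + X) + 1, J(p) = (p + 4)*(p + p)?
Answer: -600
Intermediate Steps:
J(p) = 2*p*(4 + p) (J(p) = (4 + p)*(2*p) = 2*p*(4 + p))
m = 8 (m = 4*2 = 8)
x(X) = 5 + X
(J(-2) + 2)*(x(m) + (-4 + 1))² = (2*(-2)*(4 - 2) + 2)*((5 + 8) + (-4 + 1))² = (2*(-2)*2 + 2)*(13 - 3)² = (-8 + 2)*10² = -6*100 = -600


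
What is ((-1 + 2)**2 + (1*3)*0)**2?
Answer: 1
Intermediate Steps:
((-1 + 2)**2 + (1*3)*0)**2 = (1**2 + 3*0)**2 = (1 + 0)**2 = 1**2 = 1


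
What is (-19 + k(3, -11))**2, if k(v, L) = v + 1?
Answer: 225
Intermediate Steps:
k(v, L) = 1 + v
(-19 + k(3, -11))**2 = (-19 + (1 + 3))**2 = (-19 + 4)**2 = (-15)**2 = 225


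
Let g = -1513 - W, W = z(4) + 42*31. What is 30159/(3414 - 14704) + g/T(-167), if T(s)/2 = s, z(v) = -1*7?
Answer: 10814607/1885430 ≈ 5.7359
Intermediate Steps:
z(v) = -7
W = 1295 (W = -7 + 42*31 = -7 + 1302 = 1295)
T(s) = 2*s
g = -2808 (g = -1513 - 1*1295 = -1513 - 1295 = -2808)
30159/(3414 - 14704) + g/T(-167) = 30159/(3414 - 14704) - 2808/(2*(-167)) = 30159/(-11290) - 2808/(-334) = 30159*(-1/11290) - 2808*(-1/334) = -30159/11290 + 1404/167 = 10814607/1885430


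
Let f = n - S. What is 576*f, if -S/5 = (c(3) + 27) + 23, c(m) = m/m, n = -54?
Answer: 115776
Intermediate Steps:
c(m) = 1
S = -255 (S = -5*((1 + 27) + 23) = -5*(28 + 23) = -5*51 = -255)
f = 201 (f = -54 - 1*(-255) = -54 + 255 = 201)
576*f = 576*201 = 115776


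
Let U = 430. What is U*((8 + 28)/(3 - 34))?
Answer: -15480/31 ≈ -499.35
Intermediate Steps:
U*((8 + 28)/(3 - 34)) = 430*((8 + 28)/(3 - 34)) = 430*(36/(-31)) = 430*(36*(-1/31)) = 430*(-36/31) = -15480/31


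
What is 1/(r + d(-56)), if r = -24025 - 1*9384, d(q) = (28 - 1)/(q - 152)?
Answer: -208/6949099 ≈ -2.9932e-5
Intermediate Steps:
d(q) = 27/(-152 + q)
r = -33409 (r = -24025 - 9384 = -33409)
1/(r + d(-56)) = 1/(-33409 + 27/(-152 - 56)) = 1/(-33409 + 27/(-208)) = 1/(-33409 + 27*(-1/208)) = 1/(-33409 - 27/208) = 1/(-6949099/208) = -208/6949099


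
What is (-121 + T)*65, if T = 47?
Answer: -4810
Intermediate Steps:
(-121 + T)*65 = (-121 + 47)*65 = -74*65 = -4810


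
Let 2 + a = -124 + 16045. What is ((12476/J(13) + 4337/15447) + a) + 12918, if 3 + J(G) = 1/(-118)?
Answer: 135393984884/5483685 ≈ 24690.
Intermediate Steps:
J(G) = -355/118 (J(G) = -3 + 1/(-118) = -3 - 1/118 = -355/118)
a = 15919 (a = -2 + (-124 + 16045) = -2 + 15921 = 15919)
((12476/J(13) + 4337/15447) + a) + 12918 = ((12476/(-355/118) + 4337/15447) + 15919) + 12918 = ((12476*(-118/355) + 4337*(1/15447)) + 15919) + 12918 = ((-1472168/355 + 4337/15447) + 15919) + 12918 = (-22739039461/5483685 + 15919) + 12918 = 64555742054/5483685 + 12918 = 135393984884/5483685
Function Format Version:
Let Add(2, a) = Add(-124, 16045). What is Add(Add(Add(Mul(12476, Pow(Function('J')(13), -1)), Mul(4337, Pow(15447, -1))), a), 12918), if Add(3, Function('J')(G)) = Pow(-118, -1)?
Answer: Rational(135393984884, 5483685) ≈ 24690.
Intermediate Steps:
Function('J')(G) = Rational(-355, 118) (Function('J')(G) = Add(-3, Pow(-118, -1)) = Add(-3, Rational(-1, 118)) = Rational(-355, 118))
a = 15919 (a = Add(-2, Add(-124, 16045)) = Add(-2, 15921) = 15919)
Add(Add(Add(Mul(12476, Pow(Function('J')(13), -1)), Mul(4337, Pow(15447, -1))), a), 12918) = Add(Add(Add(Mul(12476, Pow(Rational(-355, 118), -1)), Mul(4337, Pow(15447, -1))), 15919), 12918) = Add(Add(Add(Mul(12476, Rational(-118, 355)), Mul(4337, Rational(1, 15447))), 15919), 12918) = Add(Add(Add(Rational(-1472168, 355), Rational(4337, 15447)), 15919), 12918) = Add(Add(Rational(-22739039461, 5483685), 15919), 12918) = Add(Rational(64555742054, 5483685), 12918) = Rational(135393984884, 5483685)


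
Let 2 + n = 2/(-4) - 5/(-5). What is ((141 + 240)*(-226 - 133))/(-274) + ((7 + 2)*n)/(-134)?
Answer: 18332085/36716 ≈ 499.29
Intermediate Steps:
n = -3/2 (n = -2 + (2/(-4) - 5/(-5)) = -2 + (2*(-1/4) - 5*(-1/5)) = -2 + (-1/2 + 1) = -2 + 1/2 = -3/2 ≈ -1.5000)
((141 + 240)*(-226 - 133))/(-274) + ((7 + 2)*n)/(-134) = ((141 + 240)*(-226 - 133))/(-274) + ((7 + 2)*(-3/2))/(-134) = (381*(-359))*(-1/274) + (9*(-3/2))*(-1/134) = -136779*(-1/274) - 27/2*(-1/134) = 136779/274 + 27/268 = 18332085/36716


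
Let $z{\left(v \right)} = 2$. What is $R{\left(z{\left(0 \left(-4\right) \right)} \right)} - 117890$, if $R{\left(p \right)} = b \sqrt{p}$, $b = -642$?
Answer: $-117890 - 642 \sqrt{2} \approx -1.188 \cdot 10^{5}$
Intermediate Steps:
$R{\left(p \right)} = - 642 \sqrt{p}$
$R{\left(z{\left(0 \left(-4\right) \right)} \right)} - 117890 = - 642 \sqrt{2} - 117890 = -117890 - 642 \sqrt{2}$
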